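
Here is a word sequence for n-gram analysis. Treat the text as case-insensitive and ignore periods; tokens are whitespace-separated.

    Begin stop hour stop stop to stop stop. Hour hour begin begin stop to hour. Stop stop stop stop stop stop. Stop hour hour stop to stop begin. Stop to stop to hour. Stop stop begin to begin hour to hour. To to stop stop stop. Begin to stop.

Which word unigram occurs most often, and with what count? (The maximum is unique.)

Unigram frequencies (highest first):
  stop: 23
  to: 10
  hour: 9
  begin: 7

"stop", 23 times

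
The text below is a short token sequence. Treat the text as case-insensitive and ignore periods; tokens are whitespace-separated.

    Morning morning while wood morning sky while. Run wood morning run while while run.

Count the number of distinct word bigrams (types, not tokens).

14 tokens → 13 bigram windows in total.
Repeated bigrams (each contributes count−1 duplicates):
  while run: 2
  wood morning: 2
2 duplicate windows → 13 − 2 = 11 distinct.

11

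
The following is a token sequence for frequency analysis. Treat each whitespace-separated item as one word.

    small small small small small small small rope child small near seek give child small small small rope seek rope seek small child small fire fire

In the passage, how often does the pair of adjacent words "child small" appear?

3

Scanning the 25 overlapping bigram windows for "child small":
  position 9–10: child small
  position 14–15: child small
  position 23–24: child small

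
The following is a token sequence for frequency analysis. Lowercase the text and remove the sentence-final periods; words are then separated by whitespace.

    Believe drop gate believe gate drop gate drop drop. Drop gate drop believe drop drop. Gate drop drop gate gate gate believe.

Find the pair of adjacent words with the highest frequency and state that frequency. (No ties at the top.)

"drop gate", 5 times

Bigram frequencies (highest first):
  drop gate: 5
  gate drop: 4
  drop drop: 4
  believe drop: 2
  gate believe: 2
  gate gate: 2
  … (2 more, each ≤ 1)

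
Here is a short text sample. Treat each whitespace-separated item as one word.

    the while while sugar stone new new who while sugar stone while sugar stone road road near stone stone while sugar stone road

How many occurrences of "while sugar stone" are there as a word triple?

Scanning the 21 overlapping trigram windows for "while sugar stone":
  position 3–5: while sugar stone
  position 9–11: while sugar stone
  position 12–14: while sugar stone
  position 20–22: while sugar stone

4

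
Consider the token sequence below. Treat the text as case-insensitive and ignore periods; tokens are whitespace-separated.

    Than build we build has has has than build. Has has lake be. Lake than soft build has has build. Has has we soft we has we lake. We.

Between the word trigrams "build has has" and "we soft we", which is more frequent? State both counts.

"build has has": 4 occurrences
"we soft we": 1 occurrence

"build has has" (4 vs 1)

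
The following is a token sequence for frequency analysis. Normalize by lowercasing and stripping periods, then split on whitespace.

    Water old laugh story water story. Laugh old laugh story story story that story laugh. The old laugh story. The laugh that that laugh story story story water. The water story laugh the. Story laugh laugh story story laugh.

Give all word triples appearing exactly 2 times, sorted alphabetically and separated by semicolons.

Trigram counts meeting the condition (exactly 2 times):
  story laugh the: 2
  story story story: 2
  water story laugh: 2

story laugh the; story story story; water story laugh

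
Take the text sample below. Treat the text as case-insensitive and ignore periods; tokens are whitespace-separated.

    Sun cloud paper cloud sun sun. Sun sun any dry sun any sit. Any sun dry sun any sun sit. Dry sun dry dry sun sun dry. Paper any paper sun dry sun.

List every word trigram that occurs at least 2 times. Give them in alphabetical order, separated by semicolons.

Trigram counts meeting the condition (at least 2 times):
  dry sun any: 2
  sun dry sun: 2
  sun sun sun: 2

dry sun any; sun dry sun; sun sun sun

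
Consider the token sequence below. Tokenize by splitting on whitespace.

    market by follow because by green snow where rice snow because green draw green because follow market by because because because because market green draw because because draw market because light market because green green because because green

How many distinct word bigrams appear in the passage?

38 tokens → 37 bigram windows in total.
Repeated bigrams (each contributes count−1 duplicates):
  because because: 5
  because green: 3
  green because: 2
  green draw: 2
  market because: 2
  market by: 2
10 duplicate windows → 37 − 10 = 27 distinct.

27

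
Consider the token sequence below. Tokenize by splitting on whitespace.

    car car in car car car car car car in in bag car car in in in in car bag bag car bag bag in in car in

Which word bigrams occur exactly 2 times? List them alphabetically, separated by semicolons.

bag bag; bag car; car bag

Bigram counts meeting the condition (exactly 2 times):
  bag bag: 2
  bag car: 2
  car bag: 2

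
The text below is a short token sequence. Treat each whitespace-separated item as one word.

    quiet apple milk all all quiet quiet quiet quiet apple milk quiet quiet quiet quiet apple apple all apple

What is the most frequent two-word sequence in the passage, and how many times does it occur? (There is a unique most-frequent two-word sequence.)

"quiet quiet", 6 times

Bigram frequencies (highest first):
  quiet quiet: 6
  quiet apple: 3
  apple milk: 2
  milk all: 1
  all all: 1
  all quiet: 1
  … (4 more, each ≤ 1)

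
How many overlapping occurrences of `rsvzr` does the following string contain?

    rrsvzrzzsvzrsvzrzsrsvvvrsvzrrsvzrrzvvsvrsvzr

Sliding a length-5 window over the 44 characters (40 positions):
  position 2–6: rsvzr
  position 12–16: rsvzr
  position 24–28: rsvzr
  position 29–33: rsvzr
  position 40–44: rsvzr

5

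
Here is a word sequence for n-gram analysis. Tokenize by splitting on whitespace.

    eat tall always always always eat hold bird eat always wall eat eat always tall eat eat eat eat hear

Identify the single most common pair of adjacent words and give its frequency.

Bigram frequencies (highest first):
  eat eat: 4
  always always: 2
  eat always: 2
  eat tall: 1
  tall always: 1
  always eat: 1
  … (8 more, each ≤ 1)

"eat eat", 4 times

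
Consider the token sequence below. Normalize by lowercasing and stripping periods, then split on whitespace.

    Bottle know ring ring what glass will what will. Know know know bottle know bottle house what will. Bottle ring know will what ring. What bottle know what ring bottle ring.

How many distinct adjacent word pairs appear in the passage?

21

31 tokens → 30 bigram windows in total.
Repeated bigrams (each contributes count−1 duplicates):
  bottle know: 3
  bottle ring: 2
  know bottle: 2
  know know: 2
  ring what: 2
  what ring: 2
  what will: 2
  will what: 2
9 duplicate windows → 30 − 9 = 21 distinct.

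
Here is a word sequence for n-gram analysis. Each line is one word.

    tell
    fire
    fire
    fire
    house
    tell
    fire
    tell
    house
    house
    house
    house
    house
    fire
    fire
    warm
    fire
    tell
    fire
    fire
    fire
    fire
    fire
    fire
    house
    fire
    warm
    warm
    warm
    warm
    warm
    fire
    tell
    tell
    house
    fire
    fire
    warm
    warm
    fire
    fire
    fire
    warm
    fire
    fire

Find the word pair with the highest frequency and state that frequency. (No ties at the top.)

"fire fire", 12 times

Bigram frequencies (highest first):
  fire fire: 12
  warm warm: 5
  house house: 4
  fire warm: 4
  warm fire: 4
  tell fire: 3
  … (6 more, each ≤ 3)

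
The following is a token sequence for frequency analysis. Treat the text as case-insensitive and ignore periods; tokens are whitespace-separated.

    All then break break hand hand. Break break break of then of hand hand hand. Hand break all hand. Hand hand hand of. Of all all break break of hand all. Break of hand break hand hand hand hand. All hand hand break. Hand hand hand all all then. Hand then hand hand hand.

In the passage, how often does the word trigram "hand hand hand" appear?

Scanning the 52 overlapping trigram windows for "hand hand hand":
  position 13–15: hand hand hand
  position 14–16: hand hand hand
  position 19–21: hand hand hand
  position 20–22: hand hand hand
  position 36–38: hand hand hand
  position 37–39: hand hand hand
  position 44–46: hand hand hand
  position 52–54: hand hand hand

8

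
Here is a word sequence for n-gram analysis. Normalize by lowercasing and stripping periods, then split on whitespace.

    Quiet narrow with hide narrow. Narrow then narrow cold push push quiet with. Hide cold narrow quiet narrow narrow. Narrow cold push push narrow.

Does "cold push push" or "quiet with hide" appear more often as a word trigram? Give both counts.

"cold push push": 2 occurrences
"quiet with hide": 1 occurrence

"cold push push" (2 vs 1)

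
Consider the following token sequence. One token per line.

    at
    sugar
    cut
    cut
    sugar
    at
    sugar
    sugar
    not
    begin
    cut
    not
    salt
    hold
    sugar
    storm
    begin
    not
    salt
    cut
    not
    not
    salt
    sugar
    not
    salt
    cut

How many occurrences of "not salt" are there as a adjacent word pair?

4

Scanning the 26 overlapping bigram windows for "not salt":
  position 12–13: not salt
  position 18–19: not salt
  position 22–23: not salt
  position 25–26: not salt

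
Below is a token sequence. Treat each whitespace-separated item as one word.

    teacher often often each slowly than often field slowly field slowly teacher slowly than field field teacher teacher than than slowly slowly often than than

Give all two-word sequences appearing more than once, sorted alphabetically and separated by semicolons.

Bigram counts meeting the condition (more than once):
  field slowly: 2
  slowly than: 2
  than than: 2

field slowly; slowly than; than than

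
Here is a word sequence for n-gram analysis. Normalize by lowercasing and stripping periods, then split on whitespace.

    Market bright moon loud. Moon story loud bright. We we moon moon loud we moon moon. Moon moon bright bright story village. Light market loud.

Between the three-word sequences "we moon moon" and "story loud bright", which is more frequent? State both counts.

"we moon moon" (2 vs 1)

"we moon moon": 2 occurrences
"story loud bright": 1 occurrence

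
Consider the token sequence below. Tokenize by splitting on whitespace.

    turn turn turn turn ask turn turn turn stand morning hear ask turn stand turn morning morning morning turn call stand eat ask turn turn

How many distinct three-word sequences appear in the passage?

25 tokens → 23 trigram windows in total.
Repeated trigrams (each contributes count−1 duplicates):
  turn turn turn: 3
  ask turn turn: 2
3 duplicate windows → 23 − 3 = 20 distinct.

20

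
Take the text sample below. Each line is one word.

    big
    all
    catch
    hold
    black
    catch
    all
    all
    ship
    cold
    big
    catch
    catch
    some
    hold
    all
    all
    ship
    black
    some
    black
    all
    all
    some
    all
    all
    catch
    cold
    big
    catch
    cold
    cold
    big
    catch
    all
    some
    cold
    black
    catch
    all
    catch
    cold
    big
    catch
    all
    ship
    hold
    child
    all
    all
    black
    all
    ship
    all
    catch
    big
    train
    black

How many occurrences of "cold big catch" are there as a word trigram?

4

Scanning the 56 overlapping trigram windows for "cold big catch":
  position 10–12: cold big catch
  position 28–30: cold big catch
  position 32–34: cold big catch
  position 42–44: cold big catch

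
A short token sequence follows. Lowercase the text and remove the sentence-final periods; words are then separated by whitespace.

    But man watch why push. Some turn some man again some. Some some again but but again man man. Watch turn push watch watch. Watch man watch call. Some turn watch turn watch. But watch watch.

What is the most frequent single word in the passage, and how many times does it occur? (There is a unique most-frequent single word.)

Unigram frequencies (highest first):
  watch: 10
  some: 6
  man: 5
  but: 4
  turn: 4
  again: 3
  … (3 more, each ≤ 2)

"watch", 10 times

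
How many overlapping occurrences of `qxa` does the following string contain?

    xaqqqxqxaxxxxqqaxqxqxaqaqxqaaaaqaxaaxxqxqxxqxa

Sliding a length-3 window over the 46 characters (44 positions):
  position 7–9: qxa
  position 20–22: qxa
  position 44–46: qxa

3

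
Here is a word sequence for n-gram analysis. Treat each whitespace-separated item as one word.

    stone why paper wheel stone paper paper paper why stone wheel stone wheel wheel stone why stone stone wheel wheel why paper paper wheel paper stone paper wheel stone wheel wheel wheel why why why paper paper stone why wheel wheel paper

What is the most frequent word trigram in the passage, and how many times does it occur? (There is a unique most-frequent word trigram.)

Trigram frequencies (highest first):
  stone wheel wheel: 3
  paper wheel stone: 2
  wheel stone wheel: 2
  wheel wheel why: 2
  why paper paper: 2
  stone why paper: 1
  … (28 more, each ≤ 1)

"stone wheel wheel", 3 times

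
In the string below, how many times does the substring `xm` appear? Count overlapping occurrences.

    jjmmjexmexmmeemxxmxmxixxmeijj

5

Sliding a length-2 window over the 29 characters (28 positions):
  position 7–8: xm
  position 10–11: xm
  position 17–18: xm
  position 19–20: xm
  position 24–25: xm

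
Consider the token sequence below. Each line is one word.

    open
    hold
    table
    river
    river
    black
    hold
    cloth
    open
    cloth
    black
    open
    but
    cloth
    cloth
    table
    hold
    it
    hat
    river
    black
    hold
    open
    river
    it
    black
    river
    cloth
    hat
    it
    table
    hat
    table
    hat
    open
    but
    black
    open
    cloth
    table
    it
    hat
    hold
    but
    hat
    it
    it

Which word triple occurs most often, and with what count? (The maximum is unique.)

Trigram frequencies (highest first):
  river black hold: 2
  open hold table: 1
  hold table river: 1
  table river river: 1
  river river black: 1
  black hold cloth: 1
  … (38 more, each ≤ 1)

"river black hold", 2 times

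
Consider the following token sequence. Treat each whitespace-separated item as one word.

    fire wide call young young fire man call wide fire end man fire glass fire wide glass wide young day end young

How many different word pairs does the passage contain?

20

22 tokens → 21 bigram windows in total.
Repeated bigrams (each contributes count−1 duplicates):
  fire wide: 2
1 duplicate windows → 21 − 1 = 20 distinct.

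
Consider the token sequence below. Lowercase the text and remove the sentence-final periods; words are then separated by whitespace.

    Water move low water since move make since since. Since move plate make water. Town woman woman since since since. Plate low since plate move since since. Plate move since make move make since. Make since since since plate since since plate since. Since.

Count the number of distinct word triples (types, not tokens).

31

44 tokens → 42 trigram windows in total.
Repeated trigrams (each contributes count−1 duplicates):
  since since plate: 4
  since since since: 3
  make since since: 2
  move make since: 2
  plate move since: 2
  plate since since: 2
  since plate move: 2
  since plate since: 2
11 duplicate windows → 42 − 11 = 31 distinct.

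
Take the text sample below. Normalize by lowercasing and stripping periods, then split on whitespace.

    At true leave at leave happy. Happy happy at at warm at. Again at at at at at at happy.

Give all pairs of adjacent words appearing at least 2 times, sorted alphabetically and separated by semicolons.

Bigram counts meeting the condition (at least 2 times):
  at at: 6
  happy happy: 2

at at; happy happy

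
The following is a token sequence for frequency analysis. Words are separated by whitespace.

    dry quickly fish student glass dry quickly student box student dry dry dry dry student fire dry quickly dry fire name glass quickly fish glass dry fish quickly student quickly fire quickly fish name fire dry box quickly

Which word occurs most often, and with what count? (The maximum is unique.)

Unigram frequencies (highest first):
  dry: 10
  quickly: 8
  student: 5
  fish: 4
  fire: 4
  glass: 3
  … (2 more, each ≤ 2)

"dry", 10 times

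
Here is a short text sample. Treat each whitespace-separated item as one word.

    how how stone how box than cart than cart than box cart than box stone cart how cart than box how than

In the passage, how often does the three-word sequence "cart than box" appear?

3

Scanning the 20 overlapping trigram windows for "cart than box":
  position 9–11: cart than box
  position 12–14: cart than box
  position 18–20: cart than box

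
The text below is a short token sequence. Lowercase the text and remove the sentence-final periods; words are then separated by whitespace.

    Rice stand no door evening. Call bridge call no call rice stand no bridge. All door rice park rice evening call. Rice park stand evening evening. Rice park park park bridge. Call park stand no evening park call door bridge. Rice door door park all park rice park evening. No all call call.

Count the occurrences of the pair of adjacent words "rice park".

4

Scanning the 52 overlapping bigram windows for "rice park":
  position 17–18: rice park
  position 22–23: rice park
  position 27–28: rice park
  position 47–48: rice park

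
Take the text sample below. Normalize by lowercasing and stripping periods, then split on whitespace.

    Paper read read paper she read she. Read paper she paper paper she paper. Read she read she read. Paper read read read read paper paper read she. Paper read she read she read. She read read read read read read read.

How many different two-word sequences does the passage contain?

42 tokens → 41 bigram windows in total.
Repeated bigrams (each contributes count−1 duplicates):
  read read: 10
  read she: 7
  she read: 7
  paper read: 5
  read paper: 4
  paper she: 3
  she paper: 3
  paper paper: 2
33 duplicate windows → 41 − 33 = 8 distinct.

8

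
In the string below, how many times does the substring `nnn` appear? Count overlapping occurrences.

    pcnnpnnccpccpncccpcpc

0

Sliding a length-3 window over the 21 characters (19 positions):
  (no match at any position)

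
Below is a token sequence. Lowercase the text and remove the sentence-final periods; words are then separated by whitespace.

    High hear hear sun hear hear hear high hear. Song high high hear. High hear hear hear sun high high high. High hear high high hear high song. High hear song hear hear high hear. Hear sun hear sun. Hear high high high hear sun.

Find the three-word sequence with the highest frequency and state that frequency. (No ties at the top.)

"high high hear", 4 times

Trigram frequencies (highest first):
  high high hear: 4
  high hear hear: 3
  hear hear sun: 3
  hear sun hear: 3
  hear high hear: 3
  high hear high: 3
  … (18 more, each ≤ 3)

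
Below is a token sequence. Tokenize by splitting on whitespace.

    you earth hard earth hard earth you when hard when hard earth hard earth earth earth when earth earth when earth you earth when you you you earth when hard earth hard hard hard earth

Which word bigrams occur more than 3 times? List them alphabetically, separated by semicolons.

Bigram counts meeting the condition (more than 3 times):
  earth hard: 4
  earth when: 4
  hard earth: 6

earth hard; earth when; hard earth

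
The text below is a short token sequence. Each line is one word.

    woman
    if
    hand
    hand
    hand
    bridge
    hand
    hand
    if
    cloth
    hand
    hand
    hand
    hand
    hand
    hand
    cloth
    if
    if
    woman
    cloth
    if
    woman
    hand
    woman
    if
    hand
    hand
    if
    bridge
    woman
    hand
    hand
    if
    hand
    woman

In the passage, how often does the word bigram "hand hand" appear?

10

Scanning the 35 overlapping bigram windows for "hand hand":
  position 3–4: hand hand
  position 4–5: hand hand
  position 7–8: hand hand
  position 11–12: hand hand
  position 12–13: hand hand
  position 13–14: hand hand
  position 14–15: hand hand
  position 15–16: hand hand
  position 27–28: hand hand
  position 32–33: hand hand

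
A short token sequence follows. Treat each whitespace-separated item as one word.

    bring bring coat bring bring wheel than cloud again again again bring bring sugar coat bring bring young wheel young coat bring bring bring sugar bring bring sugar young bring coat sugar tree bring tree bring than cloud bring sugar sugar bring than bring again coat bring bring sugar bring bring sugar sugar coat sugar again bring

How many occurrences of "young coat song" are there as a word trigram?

Scanning the 55 overlapping trigram windows for "young coat song":
  (none found)

0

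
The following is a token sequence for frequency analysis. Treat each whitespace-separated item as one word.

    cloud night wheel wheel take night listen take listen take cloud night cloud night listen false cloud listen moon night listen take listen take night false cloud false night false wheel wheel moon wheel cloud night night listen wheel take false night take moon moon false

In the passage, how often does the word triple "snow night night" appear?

Scanning the 44 overlapping trigram windows for "snow night night":
  (none found)

0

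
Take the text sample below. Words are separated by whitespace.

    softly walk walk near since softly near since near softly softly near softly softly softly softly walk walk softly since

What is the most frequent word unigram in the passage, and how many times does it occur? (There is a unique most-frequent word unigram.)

"softly", 9 times

Unigram frequencies (highest first):
  softly: 9
  walk: 4
  near: 4
  since: 3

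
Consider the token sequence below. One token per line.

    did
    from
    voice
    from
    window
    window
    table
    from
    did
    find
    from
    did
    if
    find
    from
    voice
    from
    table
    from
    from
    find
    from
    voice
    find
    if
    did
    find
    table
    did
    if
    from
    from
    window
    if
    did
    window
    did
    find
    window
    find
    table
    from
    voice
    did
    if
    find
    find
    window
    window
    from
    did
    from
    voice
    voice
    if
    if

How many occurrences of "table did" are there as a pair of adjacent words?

Scanning the 55 overlapping bigram windows for "table did":
  position 28–29: table did

1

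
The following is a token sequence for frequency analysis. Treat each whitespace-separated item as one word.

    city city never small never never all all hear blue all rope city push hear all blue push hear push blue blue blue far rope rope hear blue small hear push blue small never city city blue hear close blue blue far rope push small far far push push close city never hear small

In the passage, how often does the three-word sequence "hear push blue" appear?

Scanning the 52 overlapping trigram windows for "hear push blue":
  position 19–21: hear push blue
  position 30–32: hear push blue

2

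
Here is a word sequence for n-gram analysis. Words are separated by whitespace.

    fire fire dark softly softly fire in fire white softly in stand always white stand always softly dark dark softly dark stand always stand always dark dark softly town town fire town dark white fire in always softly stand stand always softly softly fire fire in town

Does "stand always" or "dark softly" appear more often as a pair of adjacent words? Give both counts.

"stand always" (5 vs 3)

"stand always": 5 occurrences
"dark softly": 3 occurrences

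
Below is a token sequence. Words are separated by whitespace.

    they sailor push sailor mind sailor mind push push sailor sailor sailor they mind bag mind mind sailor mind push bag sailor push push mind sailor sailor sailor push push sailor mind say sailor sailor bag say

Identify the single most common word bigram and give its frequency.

Bigram frequencies (highest first):
  sailor sailor: 5
  sailor mind: 4
  sailor push: 3
  push sailor: 3
  mind sailor: 3
  push push: 3
  … (14 more, each ≤ 2)

"sailor sailor", 5 times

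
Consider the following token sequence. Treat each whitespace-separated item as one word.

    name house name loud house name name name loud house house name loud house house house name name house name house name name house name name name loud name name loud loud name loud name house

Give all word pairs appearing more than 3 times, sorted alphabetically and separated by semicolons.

house name; name house; name loud; name name

Bigram counts meeting the condition (more than 3 times):
  house name: 7
  name house: 5
  name loud: 6
  name name: 7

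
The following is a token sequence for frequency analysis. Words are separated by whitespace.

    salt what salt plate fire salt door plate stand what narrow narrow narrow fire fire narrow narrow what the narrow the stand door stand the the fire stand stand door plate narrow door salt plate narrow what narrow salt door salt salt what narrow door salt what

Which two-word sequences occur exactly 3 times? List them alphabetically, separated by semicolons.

Bigram counts meeting the condition (exactly 3 times):
  door salt: 3
  narrow narrow: 3
  salt what: 3
  what narrow: 3

door salt; narrow narrow; salt what; what narrow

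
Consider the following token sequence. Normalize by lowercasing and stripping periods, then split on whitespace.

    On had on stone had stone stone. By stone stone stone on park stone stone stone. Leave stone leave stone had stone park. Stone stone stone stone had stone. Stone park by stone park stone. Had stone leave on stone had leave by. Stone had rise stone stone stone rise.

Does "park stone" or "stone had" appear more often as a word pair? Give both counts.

"stone had" (6 vs 3)

"park stone": 3 occurrences
"stone had": 6 occurrences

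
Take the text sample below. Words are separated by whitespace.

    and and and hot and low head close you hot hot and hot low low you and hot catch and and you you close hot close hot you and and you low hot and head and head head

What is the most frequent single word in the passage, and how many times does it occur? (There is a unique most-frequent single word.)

Unigram frequencies (highest first):
  and: 12
  hot: 8
  you: 6
  low: 4
  head: 4
  close: 3
  … (1 more, each ≤ 1)

"and", 12 times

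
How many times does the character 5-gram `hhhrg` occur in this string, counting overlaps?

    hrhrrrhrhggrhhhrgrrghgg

Sliding a length-5 window over the 23 characters (19 positions):
  position 13–17: hhhrg

1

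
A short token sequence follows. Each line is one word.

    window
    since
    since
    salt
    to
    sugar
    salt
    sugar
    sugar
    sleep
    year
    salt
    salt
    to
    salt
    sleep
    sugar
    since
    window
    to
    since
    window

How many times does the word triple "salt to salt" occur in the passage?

Scanning the 20 overlapping trigram windows for "salt to salt":
  position 13–15: salt to salt

1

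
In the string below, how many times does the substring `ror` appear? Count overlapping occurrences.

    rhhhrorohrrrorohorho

2

Sliding a length-3 window over the 20 characters (18 positions):
  position 5–7: ror
  position 12–14: ror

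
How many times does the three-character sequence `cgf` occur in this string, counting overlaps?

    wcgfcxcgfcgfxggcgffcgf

5

Sliding a length-3 window over the 22 characters (20 positions):
  position 2–4: cgf
  position 7–9: cgf
  position 10–12: cgf
  position 16–18: cgf
  position 20–22: cgf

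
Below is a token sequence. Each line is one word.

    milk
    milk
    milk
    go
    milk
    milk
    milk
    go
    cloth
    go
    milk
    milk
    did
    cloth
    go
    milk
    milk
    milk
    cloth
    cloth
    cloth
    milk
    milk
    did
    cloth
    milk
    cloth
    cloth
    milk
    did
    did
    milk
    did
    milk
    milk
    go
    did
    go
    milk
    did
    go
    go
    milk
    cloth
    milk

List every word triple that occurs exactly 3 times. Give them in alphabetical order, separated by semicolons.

go milk milk; milk milk go; milk milk milk

Trigram counts meeting the condition (exactly 3 times):
  go milk milk: 3
  milk milk go: 3
  milk milk milk: 3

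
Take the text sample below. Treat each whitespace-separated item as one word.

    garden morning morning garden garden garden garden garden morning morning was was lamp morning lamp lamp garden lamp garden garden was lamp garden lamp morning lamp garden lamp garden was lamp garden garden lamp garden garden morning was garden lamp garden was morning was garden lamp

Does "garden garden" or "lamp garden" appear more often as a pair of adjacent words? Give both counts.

"garden garden": 7 occurrences
"lamp garden": 8 occurrences

"lamp garden" (8 vs 7)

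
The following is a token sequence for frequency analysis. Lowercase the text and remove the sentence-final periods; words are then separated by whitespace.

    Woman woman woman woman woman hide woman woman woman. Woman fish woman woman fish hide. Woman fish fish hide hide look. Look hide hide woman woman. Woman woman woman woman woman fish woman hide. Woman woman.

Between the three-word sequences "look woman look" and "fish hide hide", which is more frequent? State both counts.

"look woman look": 0 occurrences
"fish hide hide": 1 occurrence

"fish hide hide" (1 vs 0)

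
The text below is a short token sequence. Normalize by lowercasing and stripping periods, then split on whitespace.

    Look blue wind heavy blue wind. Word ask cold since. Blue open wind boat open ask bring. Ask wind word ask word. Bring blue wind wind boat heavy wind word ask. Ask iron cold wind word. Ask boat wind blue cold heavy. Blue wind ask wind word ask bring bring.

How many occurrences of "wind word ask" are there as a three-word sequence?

5

Scanning the 48 overlapping trigram windows for "wind word ask":
  position 6–8: wind word ask
  position 19–21: wind word ask
  position 29–31: wind word ask
  position 35–37: wind word ask
  position 46–48: wind word ask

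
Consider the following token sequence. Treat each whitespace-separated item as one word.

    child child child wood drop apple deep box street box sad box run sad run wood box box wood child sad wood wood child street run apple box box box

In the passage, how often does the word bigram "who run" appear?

0

Scanning the 29 overlapping bigram windows for "who run":
  (none found)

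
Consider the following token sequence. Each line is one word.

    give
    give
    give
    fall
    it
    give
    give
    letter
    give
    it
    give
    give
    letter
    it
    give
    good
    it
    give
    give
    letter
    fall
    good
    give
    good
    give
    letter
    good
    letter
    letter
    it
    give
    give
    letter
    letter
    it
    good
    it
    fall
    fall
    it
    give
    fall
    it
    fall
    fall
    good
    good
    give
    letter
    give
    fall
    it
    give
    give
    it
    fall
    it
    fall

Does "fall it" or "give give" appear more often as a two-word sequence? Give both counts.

"fall it": 5 occurrences
"give give": 7 occurrences

"give give" (7 vs 5)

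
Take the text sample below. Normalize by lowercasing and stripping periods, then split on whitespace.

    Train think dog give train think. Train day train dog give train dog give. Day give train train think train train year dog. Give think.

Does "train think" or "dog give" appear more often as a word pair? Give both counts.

"train think": 3 occurrences
"dog give": 4 occurrences

"dog give" (4 vs 3)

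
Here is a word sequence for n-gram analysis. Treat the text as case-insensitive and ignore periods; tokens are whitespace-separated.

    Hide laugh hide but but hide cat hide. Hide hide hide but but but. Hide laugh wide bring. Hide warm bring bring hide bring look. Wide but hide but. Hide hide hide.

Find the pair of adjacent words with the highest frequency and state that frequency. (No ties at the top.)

Bigram frequencies (highest first):
  hide hide: 5
  but hide: 4
  hide but: 3
  but but: 3
  hide laugh: 2
  bring hide: 2
  … (12 more, each ≤ 1)

"hide hide", 5 times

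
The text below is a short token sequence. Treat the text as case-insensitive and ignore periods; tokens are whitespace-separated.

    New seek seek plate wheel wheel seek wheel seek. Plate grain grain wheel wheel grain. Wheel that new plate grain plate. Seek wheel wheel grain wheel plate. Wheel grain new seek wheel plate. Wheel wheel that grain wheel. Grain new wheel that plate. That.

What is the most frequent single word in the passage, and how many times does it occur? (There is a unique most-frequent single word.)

"wheel", 15 times

Unigram frequencies (highest first):
  wheel: 15
  grain: 8
  plate: 7
  seek: 6
  new: 4
  that: 4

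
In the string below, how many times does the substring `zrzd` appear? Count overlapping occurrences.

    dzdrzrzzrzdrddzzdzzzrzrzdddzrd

2

Sliding a length-4 window over the 30 characters (27 positions):
  position 8–11: zrzd
  position 22–25: zrzd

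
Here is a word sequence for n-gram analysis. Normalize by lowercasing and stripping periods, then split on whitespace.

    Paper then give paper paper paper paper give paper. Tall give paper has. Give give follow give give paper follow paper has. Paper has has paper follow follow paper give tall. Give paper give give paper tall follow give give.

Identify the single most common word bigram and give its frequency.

Bigram frequencies (highest first):
  give paper: 6
  give give: 4
  paper paper: 3
  paper give: 3
  paper has: 3
  paper tall: 2
  … (13 more, each ≤ 2)

"give paper", 6 times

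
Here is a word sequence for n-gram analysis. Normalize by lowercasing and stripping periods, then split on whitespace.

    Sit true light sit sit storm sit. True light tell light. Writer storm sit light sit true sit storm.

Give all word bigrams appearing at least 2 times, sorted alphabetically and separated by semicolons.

light sit; sit storm; sit true; storm sit; true light

Bigram counts meeting the condition (at least 2 times):
  light sit: 2
  sit storm: 2
  sit true: 3
  storm sit: 2
  true light: 2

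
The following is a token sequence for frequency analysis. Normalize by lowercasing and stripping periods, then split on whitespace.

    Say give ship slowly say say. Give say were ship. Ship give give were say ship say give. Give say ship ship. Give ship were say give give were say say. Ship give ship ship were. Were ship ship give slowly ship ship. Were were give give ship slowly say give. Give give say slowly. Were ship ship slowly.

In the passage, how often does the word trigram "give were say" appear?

Scanning the 57 overlapping trigram windows for "give were say":
  position 13–15: give were say
  position 28–30: give were say

2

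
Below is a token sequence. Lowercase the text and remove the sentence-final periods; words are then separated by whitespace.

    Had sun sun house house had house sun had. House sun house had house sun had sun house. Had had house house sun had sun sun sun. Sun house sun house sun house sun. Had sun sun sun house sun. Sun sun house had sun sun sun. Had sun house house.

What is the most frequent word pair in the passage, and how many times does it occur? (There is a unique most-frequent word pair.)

Bigram frequencies (highest first):
  sun sun: 10
  sun house: 9
  house sun: 8
  had sun: 6
  sun had: 5
  house had: 4
  … (3 more, each ≤ 4)

"sun sun", 10 times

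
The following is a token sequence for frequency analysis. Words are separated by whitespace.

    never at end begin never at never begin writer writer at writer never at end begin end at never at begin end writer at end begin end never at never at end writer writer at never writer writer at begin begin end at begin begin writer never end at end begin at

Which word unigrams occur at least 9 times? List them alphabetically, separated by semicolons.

at; begin; end; never; writer

Unigram counts meeting the condition (at least 9 times):
  at: 14
  begin: 10
  end: 10
  never: 9
  writer: 9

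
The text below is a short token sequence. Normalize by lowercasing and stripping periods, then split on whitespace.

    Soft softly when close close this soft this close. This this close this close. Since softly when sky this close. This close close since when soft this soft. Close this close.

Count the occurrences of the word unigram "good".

Scanning the 31 tokens for "good":
  (none found)

0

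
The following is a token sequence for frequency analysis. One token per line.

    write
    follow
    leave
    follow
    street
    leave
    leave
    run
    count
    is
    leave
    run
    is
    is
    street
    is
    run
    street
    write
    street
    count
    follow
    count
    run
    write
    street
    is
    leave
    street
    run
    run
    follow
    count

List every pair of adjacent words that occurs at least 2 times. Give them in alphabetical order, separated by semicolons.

follow count; is leave; leave run; street is; write street

Bigram counts meeting the condition (at least 2 times):
  follow count: 2
  is leave: 2
  leave run: 2
  street is: 2
  write street: 2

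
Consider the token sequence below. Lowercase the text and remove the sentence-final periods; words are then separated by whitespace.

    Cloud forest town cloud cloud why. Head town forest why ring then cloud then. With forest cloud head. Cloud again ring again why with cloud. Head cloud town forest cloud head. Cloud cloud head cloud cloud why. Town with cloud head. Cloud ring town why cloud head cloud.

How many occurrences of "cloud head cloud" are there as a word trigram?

6

Scanning the 46 overlapping trigram windows for "cloud head cloud":
  position 17–19: cloud head cloud
  position 25–27: cloud head cloud
  position 30–32: cloud head cloud
  position 33–35: cloud head cloud
  position 40–42: cloud head cloud
  position 46–48: cloud head cloud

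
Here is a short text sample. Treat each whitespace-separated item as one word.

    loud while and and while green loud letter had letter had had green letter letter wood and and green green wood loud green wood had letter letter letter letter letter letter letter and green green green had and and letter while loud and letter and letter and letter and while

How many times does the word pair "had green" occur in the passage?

1

Scanning the 49 overlapping bigram windows for "had green":
  position 12–13: had green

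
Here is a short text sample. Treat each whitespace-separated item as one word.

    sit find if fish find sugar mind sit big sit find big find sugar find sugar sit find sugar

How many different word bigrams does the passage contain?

19 tokens → 18 bigram windows in total.
Repeated bigrams (each contributes count−1 duplicates):
  find sugar: 4
  sit find: 3
5 duplicate windows → 18 − 5 = 13 distinct.

13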